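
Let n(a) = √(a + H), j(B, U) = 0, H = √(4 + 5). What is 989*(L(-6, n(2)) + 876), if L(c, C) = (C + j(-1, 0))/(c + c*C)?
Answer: 20787791/24 + 989*√5/24 ≈ 8.6625e+5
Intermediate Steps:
H = 3 (H = √9 = 3)
n(a) = √(3 + a) (n(a) = √(a + 3) = √(3 + a))
L(c, C) = C/(c + C*c) (L(c, C) = (C + 0)/(c + c*C) = C/(c + C*c))
989*(L(-6, n(2)) + 876) = 989*(√(3 + 2)/(-6*(1 + √(3 + 2))) + 876) = 989*(√5*(-⅙)/(1 + √5) + 876) = 989*(-√5/(6*(1 + √5)) + 876) = 989*(876 - √5/(6*(1 + √5))) = 866364 - 989*√5/(6*(1 + √5))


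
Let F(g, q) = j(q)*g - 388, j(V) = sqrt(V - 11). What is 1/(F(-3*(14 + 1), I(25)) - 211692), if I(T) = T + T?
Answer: -42416/8995569485 + 9*sqrt(39)/8995569485 ≈ -4.7090e-6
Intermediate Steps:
j(V) = sqrt(-11 + V)
I(T) = 2*T
F(g, q) = -388 + g*sqrt(-11 + q) (F(g, q) = sqrt(-11 + q)*g - 388 = g*sqrt(-11 + q) - 388 = -388 + g*sqrt(-11 + q))
1/(F(-3*(14 + 1), I(25)) - 211692) = 1/((-388 + (-3*(14 + 1))*sqrt(-11 + 2*25)) - 211692) = 1/((-388 + (-3*15)*sqrt(-11 + 50)) - 211692) = 1/((-388 - 45*sqrt(39)) - 211692) = 1/(-212080 - 45*sqrt(39))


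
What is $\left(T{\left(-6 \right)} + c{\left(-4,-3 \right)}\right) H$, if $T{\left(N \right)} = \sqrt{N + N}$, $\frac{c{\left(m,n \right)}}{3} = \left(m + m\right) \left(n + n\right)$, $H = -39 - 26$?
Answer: $-9360 - 130 i \sqrt{3} \approx -9360.0 - 225.17 i$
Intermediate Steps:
$H = -65$ ($H = -39 - 26 = -65$)
$c{\left(m,n \right)} = 12 m n$ ($c{\left(m,n \right)} = 3 \left(m + m\right) \left(n + n\right) = 3 \cdot 2 m 2 n = 3 \cdot 4 m n = 12 m n$)
$T{\left(N \right)} = \sqrt{2} \sqrt{N}$ ($T{\left(N \right)} = \sqrt{2 N} = \sqrt{2} \sqrt{N}$)
$\left(T{\left(-6 \right)} + c{\left(-4,-3 \right)}\right) H = \left(\sqrt{2} \sqrt{-6} + 12 \left(-4\right) \left(-3\right)\right) \left(-65\right) = \left(\sqrt{2} i \sqrt{6} + 144\right) \left(-65\right) = \left(2 i \sqrt{3} + 144\right) \left(-65\right) = \left(144 + 2 i \sqrt{3}\right) \left(-65\right) = -9360 - 130 i \sqrt{3}$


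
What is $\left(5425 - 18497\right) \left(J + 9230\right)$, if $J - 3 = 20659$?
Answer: $-390748224$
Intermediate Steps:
$J = 20662$ ($J = 3 + 20659 = 20662$)
$\left(5425 - 18497\right) \left(J + 9230\right) = \left(5425 - 18497\right) \left(20662 + 9230\right) = \left(-13072\right) 29892 = -390748224$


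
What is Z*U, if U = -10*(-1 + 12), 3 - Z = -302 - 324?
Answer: -69190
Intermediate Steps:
Z = 629 (Z = 3 - (-302 - 324) = 3 - 1*(-626) = 3 + 626 = 629)
U = -110 (U = -10*11 = -110)
Z*U = 629*(-110) = -69190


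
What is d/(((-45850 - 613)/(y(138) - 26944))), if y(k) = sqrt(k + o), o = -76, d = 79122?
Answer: 2131863168/46463 - 79122*sqrt(62)/46463 ≈ 45870.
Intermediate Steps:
y(k) = sqrt(-76 + k) (y(k) = sqrt(k - 76) = sqrt(-76 + k))
d/(((-45850 - 613)/(y(138) - 26944))) = 79122/(((-45850 - 613)/(sqrt(-76 + 138) - 26944))) = 79122/((-46463/(sqrt(62) - 26944))) = 79122/((-46463/(-26944 + sqrt(62)))) = 79122*(26944/46463 - sqrt(62)/46463) = 2131863168/46463 - 79122*sqrt(62)/46463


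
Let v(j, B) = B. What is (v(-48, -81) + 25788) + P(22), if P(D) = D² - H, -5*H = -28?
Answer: 130927/5 ≈ 26185.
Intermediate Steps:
H = 28/5 (H = -⅕*(-28) = 28/5 ≈ 5.6000)
P(D) = -28/5 + D² (P(D) = D² - 1*28/5 = D² - 28/5 = -28/5 + D²)
(v(-48, -81) + 25788) + P(22) = (-81 + 25788) + (-28/5 + 22²) = 25707 + (-28/5 + 484) = 25707 + 2392/5 = 130927/5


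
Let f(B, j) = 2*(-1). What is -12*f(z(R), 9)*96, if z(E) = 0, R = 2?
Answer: 2304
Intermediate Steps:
f(B, j) = -2
-12*f(z(R), 9)*96 = -12*(-2)*96 = 24*96 = 2304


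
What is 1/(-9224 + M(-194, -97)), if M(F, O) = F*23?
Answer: -1/13686 ≈ -7.3067e-5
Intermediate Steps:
M(F, O) = 23*F
1/(-9224 + M(-194, -97)) = 1/(-9224 + 23*(-194)) = 1/(-9224 - 4462) = 1/(-13686) = -1/13686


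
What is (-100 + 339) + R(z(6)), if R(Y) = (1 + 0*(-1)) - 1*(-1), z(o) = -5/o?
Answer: 241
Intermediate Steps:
R(Y) = 2 (R(Y) = (1 + 0) + 1 = 1 + 1 = 2)
(-100 + 339) + R(z(6)) = (-100 + 339) + 2 = 239 + 2 = 241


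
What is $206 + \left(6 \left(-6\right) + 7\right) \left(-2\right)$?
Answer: $264$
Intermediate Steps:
$206 + \left(6 \left(-6\right) + 7\right) \left(-2\right) = 206 + \left(-36 + 7\right) \left(-2\right) = 206 - -58 = 206 + 58 = 264$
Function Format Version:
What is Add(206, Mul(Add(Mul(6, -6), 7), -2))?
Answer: 264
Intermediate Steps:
Add(206, Mul(Add(Mul(6, -6), 7), -2)) = Add(206, Mul(Add(-36, 7), -2)) = Add(206, Mul(-29, -2)) = Add(206, 58) = 264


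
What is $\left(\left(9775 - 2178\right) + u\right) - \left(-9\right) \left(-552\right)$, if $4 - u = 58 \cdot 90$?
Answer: $-2587$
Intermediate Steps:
$u = -5216$ ($u = 4 - 58 \cdot 90 = 4 - 5220 = -5216$)
$\left(\left(9775 - 2178\right) + u\right) - \left(-9\right) \left(-552\right) = \left(\left(9775 - 2178\right) - 5216\right) - \left(-9\right) \left(-552\right) = \left(7597 - 5216\right) - 4968 = 2381 - 4968 = -2587$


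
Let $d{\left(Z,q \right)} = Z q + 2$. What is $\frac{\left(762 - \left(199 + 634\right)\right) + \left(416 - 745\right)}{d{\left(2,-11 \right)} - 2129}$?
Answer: $\frac{400}{2149} \approx 0.18613$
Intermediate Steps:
$d{\left(Z,q \right)} = 2 + Z q$
$\frac{\left(762 - \left(199 + 634\right)\right) + \left(416 - 745\right)}{d{\left(2,-11 \right)} - 2129} = \frac{\left(762 - \left(199 + 634\right)\right) + \left(416 - 745\right)}{\left(2 + 2 \left(-11\right)\right) - 2129} = \frac{\left(762 - 833\right) + \left(416 - 745\right)}{\left(2 - 22\right) - 2129} = \frac{\left(762 - 833\right) - 329}{-20 - 2129} = \frac{-71 - 329}{-2149} = \left(-400\right) \left(- \frac{1}{2149}\right) = \frac{400}{2149}$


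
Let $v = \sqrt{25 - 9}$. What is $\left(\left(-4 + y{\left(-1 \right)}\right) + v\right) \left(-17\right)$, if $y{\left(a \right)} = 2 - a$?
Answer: $-51$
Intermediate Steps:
$v = 4$ ($v = \sqrt{16} = 4$)
$\left(\left(-4 + y{\left(-1 \right)}\right) + v\right) \left(-17\right) = \left(\left(-4 + \left(2 - -1\right)\right) + 4\right) \left(-17\right) = \left(\left(-4 + \left(2 + 1\right)\right) + 4\right) \left(-17\right) = \left(\left(-4 + 3\right) + 4\right) \left(-17\right) = \left(-1 + 4\right) \left(-17\right) = 3 \left(-17\right) = -51$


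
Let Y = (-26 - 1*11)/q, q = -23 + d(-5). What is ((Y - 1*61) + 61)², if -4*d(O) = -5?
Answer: 21904/7569 ≈ 2.8939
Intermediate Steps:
d(O) = 5/4 (d(O) = -¼*(-5) = 5/4)
q = -87/4 (q = -23 + 5/4 = -87/4 ≈ -21.750)
Y = 148/87 (Y = (-26 - 1*11)/(-87/4) = (-26 - 11)*(-4/87) = -37*(-4/87) = 148/87 ≈ 1.7011)
((Y - 1*61) + 61)² = ((148/87 - 1*61) + 61)² = ((148/87 - 61) + 61)² = (-5159/87 + 61)² = (148/87)² = 21904/7569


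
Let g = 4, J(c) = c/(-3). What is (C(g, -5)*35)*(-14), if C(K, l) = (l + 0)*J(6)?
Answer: -4900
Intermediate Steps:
J(c) = -c/3 (J(c) = c*(-⅓) = -c/3)
C(K, l) = -2*l (C(K, l) = (l + 0)*(-⅓*6) = l*(-2) = -2*l)
(C(g, -5)*35)*(-14) = (-2*(-5)*35)*(-14) = (10*35)*(-14) = 350*(-14) = -4900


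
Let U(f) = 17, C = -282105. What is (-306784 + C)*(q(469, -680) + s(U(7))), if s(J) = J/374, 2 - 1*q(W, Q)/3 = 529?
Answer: 20482148309/22 ≈ 9.3101e+8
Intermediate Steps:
q(W, Q) = -1581 (q(W, Q) = 6 - 3*529 = 6 - 1587 = -1581)
s(J) = J/374 (s(J) = J*(1/374) = J/374)
(-306784 + C)*(q(469, -680) + s(U(7))) = (-306784 - 282105)*(-1581 + (1/374)*17) = -588889*(-1581 + 1/22) = -588889*(-34781/22) = 20482148309/22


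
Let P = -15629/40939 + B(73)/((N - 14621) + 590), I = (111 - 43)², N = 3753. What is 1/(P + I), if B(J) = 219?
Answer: 140257014/648491899235 ≈ 0.00021628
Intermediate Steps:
I = 4624 (I = 68² = 4624)
P = -56533501/140257014 (P = -15629/40939 + 219/((3753 - 14621) + 590) = -15629*1/40939 + 219/(-10868 + 590) = -15629/40939 + 219/(-10278) = -15629/40939 + 219*(-1/10278) = -15629/40939 - 73/3426 = -56533501/140257014 ≈ -0.40307)
1/(P + I) = 1/(-56533501/140257014 + 4624) = 1/(648491899235/140257014) = 140257014/648491899235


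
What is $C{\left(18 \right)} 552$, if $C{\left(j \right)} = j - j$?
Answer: $0$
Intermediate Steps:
$C{\left(j \right)} = 0$
$C{\left(18 \right)} 552 = 0 \cdot 552 = 0$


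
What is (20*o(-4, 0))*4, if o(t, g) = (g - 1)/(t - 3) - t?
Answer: 2320/7 ≈ 331.43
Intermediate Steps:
o(t, g) = -t + (-1 + g)/(-3 + t) (o(t, g) = (-1 + g)/(-3 + t) - t = -t + (-1 + g)/(-3 + t))
(20*o(-4, 0))*4 = (20*((-1 + 0 - 1*(-4)**2 + 3*(-4))/(-3 - 4)))*4 = (20*((-1 + 0 - 1*16 - 12)/(-7)))*4 = (20*(-(-1 + 0 - 16 - 12)/7))*4 = (20*(-1/7*(-29)))*4 = (20*(29/7))*4 = (580/7)*4 = 2320/7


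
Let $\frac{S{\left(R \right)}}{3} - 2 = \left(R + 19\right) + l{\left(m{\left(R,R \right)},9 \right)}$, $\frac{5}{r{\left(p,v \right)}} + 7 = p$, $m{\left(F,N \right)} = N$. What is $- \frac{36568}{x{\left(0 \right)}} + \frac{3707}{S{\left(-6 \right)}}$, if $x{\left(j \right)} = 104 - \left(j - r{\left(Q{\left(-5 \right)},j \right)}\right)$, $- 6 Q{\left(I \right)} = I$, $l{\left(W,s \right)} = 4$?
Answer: $- \frac{31484293}{108813} \approx -289.34$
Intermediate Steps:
$Q{\left(I \right)} = - \frac{I}{6}$
$r{\left(p,v \right)} = \frac{5}{-7 + p}$
$S{\left(R \right)} = 75 + 3 R$ ($S{\left(R \right)} = 6 + 3 \left(\left(R + 19\right) + 4\right) = 6 + 3 \left(\left(19 + R\right) + 4\right) = 6 + 3 \left(23 + R\right) = 6 + \left(69 + 3 R\right) = 75 + 3 R$)
$x{\left(j \right)} = \frac{3818}{37} - j$ ($x{\left(j \right)} = 104 - \left(j - \frac{5}{-7 - - \frac{5}{6}}\right) = 104 - \left(j - \frac{5}{-7 + \frac{5}{6}}\right) = 104 - \left(\frac{30}{37} + j\right) = \frac{3818}{37} - j$)
$- \frac{36568}{x{\left(0 \right)}} + \frac{3707}{S{\left(-6 \right)}} = - \frac{36568}{\frac{3818}{37} - 0} + \frac{3707}{75 + 3 \left(-6\right)} = - \frac{36568}{\frac{3818}{37} + 0} + \frac{3707}{75 - 18} = - \frac{36568}{\frac{3818}{37}} + \frac{3707}{57} = \left(-36568\right) \frac{37}{3818} + 3707 \cdot \frac{1}{57} = - \frac{676508}{1909} + \frac{3707}{57} = - \frac{31484293}{108813}$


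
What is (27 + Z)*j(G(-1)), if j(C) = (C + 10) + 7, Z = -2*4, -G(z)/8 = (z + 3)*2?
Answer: -285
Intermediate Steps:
G(z) = -48 - 16*z (G(z) = -8*(z + 3)*2 = -8*(3 + z)*2 = -8*(6 + 2*z) = -48 - 16*z)
Z = -8
j(C) = 17 + C (j(C) = (10 + C) + 7 = 17 + C)
(27 + Z)*j(G(-1)) = (27 - 8)*(17 + (-48 - 16*(-1))) = 19*(17 + (-48 + 16)) = 19*(17 - 32) = 19*(-15) = -285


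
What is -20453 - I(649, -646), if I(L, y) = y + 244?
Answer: -20051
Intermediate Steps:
I(L, y) = 244 + y
-20453 - I(649, -646) = -20453 - (244 - 646) = -20453 - 1*(-402) = -20453 + 402 = -20051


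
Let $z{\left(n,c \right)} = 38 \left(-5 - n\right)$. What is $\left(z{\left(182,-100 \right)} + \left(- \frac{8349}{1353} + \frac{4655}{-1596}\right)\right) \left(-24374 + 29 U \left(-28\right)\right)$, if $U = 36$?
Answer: $\frac{93827198269}{246} \approx 3.8141 \cdot 10^{8}$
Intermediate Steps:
$z{\left(n,c \right)} = -190 - 38 n$
$\left(z{\left(182,-100 \right)} + \left(- \frac{8349}{1353} + \frac{4655}{-1596}\right)\right) \left(-24374 + 29 U \left(-28\right)\right) = \left(\left(-190 - 6916\right) + \left(- \frac{8349}{1353} + \frac{4655}{-1596}\right)\right) \left(-24374 + 29 \cdot 36 \left(-28\right)\right) = \left(\left(-190 - 6916\right) + \left(\left(-8349\right) \frac{1}{1353} + 4655 \left(- \frac{1}{1596}\right)\right)\right) \left(-24374 + 1044 \left(-28\right)\right) = \left(-7106 - \frac{4471}{492}\right) \left(-24374 - 29232\right) = \left(-7106 - \frac{4471}{492}\right) \left(-53606\right) = \left(- \frac{3500623}{492}\right) \left(-53606\right) = \frac{93827198269}{246}$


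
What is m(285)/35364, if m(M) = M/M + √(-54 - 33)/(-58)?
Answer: 1/35364 - I*√87/2051112 ≈ 2.8277e-5 - 4.5475e-6*I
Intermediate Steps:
m(M) = 1 - I*√87/58 (m(M) = 1 + √(-87)*(-1/58) = 1 + (I*√87)*(-1/58) = 1 - I*√87/58)
m(285)/35364 = (1 - I*√87/58)/35364 = (1 - I*√87/58)*(1/35364) = 1/35364 - I*√87/2051112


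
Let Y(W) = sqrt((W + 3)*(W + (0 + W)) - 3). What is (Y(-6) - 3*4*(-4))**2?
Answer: (48 + sqrt(33))**2 ≈ 2888.5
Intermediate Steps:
Y(W) = sqrt(-3 + 2*W*(3 + W)) (Y(W) = sqrt((3 + W)*(W + W) - 3) = sqrt((3 + W)*(2*W) - 3) = sqrt(2*W*(3 + W) - 3) = sqrt(-3 + 2*W*(3 + W)))
(Y(-6) - 3*4*(-4))**2 = (sqrt(-3 + 2*(-6)**2 + 6*(-6)) - 3*4*(-4))**2 = (sqrt(-3 + 2*36 - 36) - 12*(-4))**2 = (sqrt(-3 + 72 - 36) + 48)**2 = (sqrt(33) + 48)**2 = (48 + sqrt(33))**2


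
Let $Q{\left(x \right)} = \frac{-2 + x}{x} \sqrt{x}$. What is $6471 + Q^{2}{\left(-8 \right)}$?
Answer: $\frac{12917}{2} \approx 6458.5$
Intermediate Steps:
$Q{\left(x \right)} = \frac{-2 + x}{\sqrt{x}}$ ($Q{\left(x \right)} = \frac{-2 + x}{x} \sqrt{x} = \frac{-2 + x}{\sqrt{x}}$)
$6471 + Q^{2}{\left(-8 \right)} = 6471 + \left(\frac{-2 - 8}{2 i \sqrt{2}}\right)^{2} = 6471 + \left(- \frac{i \sqrt{2}}{4} \left(-10\right)\right)^{2} = 6471 + \left(\frac{5 i \sqrt{2}}{2}\right)^{2} = 6471 - \frac{25}{2} = \frac{12917}{2}$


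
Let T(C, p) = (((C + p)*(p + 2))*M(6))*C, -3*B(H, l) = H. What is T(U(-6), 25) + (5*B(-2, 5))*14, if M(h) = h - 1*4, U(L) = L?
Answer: -18328/3 ≈ -6109.3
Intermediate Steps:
B(H, l) = -H/3
M(h) = -4 + h (M(h) = h - 4 = -4 + h)
T(C, p) = 2*C*(2 + p)*(C + p) (T(C, p) = (((C + p)*(p + 2))*(-4 + 6))*C = (((C + p)*(2 + p))*2)*C = (((2 + p)*(C + p))*2)*C = (2*(2 + p)*(C + p))*C = 2*C*(2 + p)*(C + p))
T(U(-6), 25) + (5*B(-2, 5))*14 = 2*(-6)*(25**2 + 2*(-6) + 2*25 - 6*25) + (5*(-1/3*(-2)))*14 = 2*(-6)*(625 - 12 + 50 - 150) + (5*(2/3))*14 = 2*(-6)*513 + (10/3)*14 = -6156 + 140/3 = -18328/3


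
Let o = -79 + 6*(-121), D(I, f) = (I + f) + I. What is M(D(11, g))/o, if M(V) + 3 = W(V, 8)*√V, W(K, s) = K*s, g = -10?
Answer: 3/805 - 192*√3/805 ≈ -0.40938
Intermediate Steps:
D(I, f) = f + 2*I
M(V) = -3 + 8*V^(3/2) (M(V) = -3 + (V*8)*√V = -3 + (8*V)*√V = -3 + 8*V^(3/2))
o = -805 (o = -79 - 726 = -805)
M(D(11, g))/o = (-3 + 8*(-10 + 2*11)^(3/2))/(-805) = (-3 + 8*(-10 + 22)^(3/2))*(-1/805) = (-3 + 8*12^(3/2))*(-1/805) = (-3 + 8*(24*√3))*(-1/805) = (-3 + 192*√3)*(-1/805) = 3/805 - 192*√3/805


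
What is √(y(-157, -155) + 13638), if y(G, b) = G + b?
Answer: √13326 ≈ 115.44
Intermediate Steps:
√(y(-157, -155) + 13638) = √((-157 - 155) + 13638) = √(-312 + 13638) = √13326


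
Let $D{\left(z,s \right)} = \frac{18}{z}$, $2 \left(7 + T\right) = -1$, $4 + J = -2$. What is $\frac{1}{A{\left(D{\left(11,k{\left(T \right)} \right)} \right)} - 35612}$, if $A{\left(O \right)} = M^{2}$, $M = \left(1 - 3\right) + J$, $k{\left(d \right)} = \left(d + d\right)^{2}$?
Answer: $- \frac{1}{35548} \approx -2.8131 \cdot 10^{-5}$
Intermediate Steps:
$J = -6$ ($J = -4 - 2 = -6$)
$T = - \frac{15}{2}$ ($T = -7 + \frac{1}{2} \left(-1\right) = -7 - \frac{1}{2} = - \frac{15}{2} \approx -7.5$)
$k{\left(d \right)} = 4 d^{2}$ ($k{\left(d \right)} = \left(2 d\right)^{2} = 4 d^{2}$)
$M = -8$ ($M = \left(1 - 3\right) - 6 = -2 - 6 = -8$)
$A{\left(O \right)} = 64$ ($A{\left(O \right)} = \left(-8\right)^{2} = 64$)
$\frac{1}{A{\left(D{\left(11,k{\left(T \right)} \right)} \right)} - 35612} = \frac{1}{64 - 35612} = \frac{1}{-35548} = - \frac{1}{35548}$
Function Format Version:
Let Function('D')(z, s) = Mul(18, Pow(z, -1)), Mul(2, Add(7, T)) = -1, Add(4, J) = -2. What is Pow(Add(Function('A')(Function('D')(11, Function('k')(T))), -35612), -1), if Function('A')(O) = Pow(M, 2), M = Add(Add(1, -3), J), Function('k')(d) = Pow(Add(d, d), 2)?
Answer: Rational(-1, 35548) ≈ -2.8131e-5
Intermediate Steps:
J = -6 (J = Add(-4, -2) = -6)
T = Rational(-15, 2) (T = Add(-7, Mul(Rational(1, 2), -1)) = Add(-7, Rational(-1, 2)) = Rational(-15, 2) ≈ -7.5000)
Function('k')(d) = Mul(4, Pow(d, 2)) (Function('k')(d) = Pow(Mul(2, d), 2) = Mul(4, Pow(d, 2)))
M = -8 (M = Add(Add(1, -3), -6) = Add(-2, -6) = -8)
Function('A')(O) = 64 (Function('A')(O) = Pow(-8, 2) = 64)
Pow(Add(Function('A')(Function('D')(11, Function('k')(T))), -35612), -1) = Pow(Add(64, -35612), -1) = Pow(-35548, -1) = Rational(-1, 35548)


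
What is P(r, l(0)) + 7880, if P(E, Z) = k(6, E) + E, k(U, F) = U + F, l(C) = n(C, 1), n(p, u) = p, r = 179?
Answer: 8244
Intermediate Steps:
l(C) = C
k(U, F) = F + U
P(E, Z) = 6 + 2*E (P(E, Z) = (E + 6) + E = (6 + E) + E = 6 + 2*E)
P(r, l(0)) + 7880 = (6 + 2*179) + 7880 = (6 + 358) + 7880 = 364 + 7880 = 8244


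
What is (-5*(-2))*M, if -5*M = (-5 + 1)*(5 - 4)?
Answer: 8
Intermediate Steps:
M = ⅘ (M = -(-5 + 1)*(5 - 4)/5 = -(-4)/5 = -⅕*(-4) = ⅘ ≈ 0.80000)
(-5*(-2))*M = -5*(-2)*(⅘) = 10*(⅘) = 8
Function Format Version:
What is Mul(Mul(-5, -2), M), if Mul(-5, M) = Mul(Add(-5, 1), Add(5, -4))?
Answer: 8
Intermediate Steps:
M = Rational(4, 5) (M = Mul(Rational(-1, 5), Mul(Add(-5, 1), Add(5, -4))) = Mul(Rational(-1, 5), Mul(-4, 1)) = Mul(Rational(-1, 5), -4) = Rational(4, 5) ≈ 0.80000)
Mul(Mul(-5, -2), M) = Mul(Mul(-5, -2), Rational(4, 5)) = Mul(10, Rational(4, 5)) = 8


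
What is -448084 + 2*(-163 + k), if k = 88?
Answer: -448234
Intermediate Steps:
-448084 + 2*(-163 + k) = -448084 + 2*(-163 + 88) = -448084 + 2*(-75) = -448084 - 150 = -448234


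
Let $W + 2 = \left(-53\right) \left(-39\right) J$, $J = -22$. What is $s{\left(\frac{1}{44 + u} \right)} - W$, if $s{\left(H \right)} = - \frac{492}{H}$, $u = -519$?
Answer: $279176$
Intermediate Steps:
$W = -45476$ ($W = -2 + \left(-53\right) \left(-39\right) \left(-22\right) = -2 + 2067 \left(-22\right) = -2 - 45474 = -45476$)
$s{\left(\frac{1}{44 + u} \right)} - W = - \frac{492}{\frac{1}{44 - 519}} - -45476 = - \frac{492}{\frac{1}{-475}} + 45476 = - \frac{492}{- \frac{1}{475}} + 45476 = \left(-492\right) \left(-475\right) + 45476 = 233700 + 45476 = 279176$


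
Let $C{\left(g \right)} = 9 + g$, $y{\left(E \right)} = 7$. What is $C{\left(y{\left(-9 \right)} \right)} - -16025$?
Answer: $16041$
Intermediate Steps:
$C{\left(y{\left(-9 \right)} \right)} - -16025 = \left(9 + 7\right) - -16025 = 16 + 16025 = 16041$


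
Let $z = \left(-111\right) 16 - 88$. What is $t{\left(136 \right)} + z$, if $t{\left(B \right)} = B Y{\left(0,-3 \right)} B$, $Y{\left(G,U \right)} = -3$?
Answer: $-57352$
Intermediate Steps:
$z = -1864$ ($z = -1776 - 88 = -1864$)
$t{\left(B \right)} = - 3 B^{2}$ ($t{\left(B \right)} = B \left(-3\right) B = - 3 B B = - 3 B^{2}$)
$t{\left(136 \right)} + z = - 3 \cdot 136^{2} - 1864 = \left(-3\right) 18496 - 1864 = -55488 - 1864 = -57352$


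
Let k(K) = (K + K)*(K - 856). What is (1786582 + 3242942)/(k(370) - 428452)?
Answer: -1257381/197023 ≈ -6.3819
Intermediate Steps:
k(K) = 2*K*(-856 + K) (k(K) = (2*K)*(-856 + K) = 2*K*(-856 + K))
(1786582 + 3242942)/(k(370) - 428452) = (1786582 + 3242942)/(2*370*(-856 + 370) - 428452) = 5029524/(2*370*(-486) - 428452) = 5029524/(-359640 - 428452) = 5029524/(-788092) = 5029524*(-1/788092) = -1257381/197023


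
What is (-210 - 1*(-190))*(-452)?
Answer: 9040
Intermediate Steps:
(-210 - 1*(-190))*(-452) = (-210 + 190)*(-452) = -20*(-452) = 9040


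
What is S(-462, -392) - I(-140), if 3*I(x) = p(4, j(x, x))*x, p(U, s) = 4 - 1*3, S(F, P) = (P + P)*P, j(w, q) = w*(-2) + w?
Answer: 922124/3 ≈ 3.0737e+5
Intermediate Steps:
j(w, q) = -w (j(w, q) = -2*w + w = -w)
S(F, P) = 2*P² (S(F, P) = (2*P)*P = 2*P²)
p(U, s) = 1 (p(U, s) = 4 - 3 = 1)
I(x) = x/3 (I(x) = (1*x)/3 = x/3)
S(-462, -392) - I(-140) = 2*(-392)² - (-140)/3 = 2*153664 - 1*(-140/3) = 307328 + 140/3 = 922124/3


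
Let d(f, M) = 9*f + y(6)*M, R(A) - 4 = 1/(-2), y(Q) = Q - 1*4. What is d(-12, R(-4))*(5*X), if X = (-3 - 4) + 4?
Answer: 1515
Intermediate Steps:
y(Q) = -4 + Q (y(Q) = Q - 4 = -4 + Q)
R(A) = 7/2 (R(A) = 4 + 1/(-2) = 4 - 1/2 = 7/2)
d(f, M) = 2*M + 9*f (d(f, M) = 9*f + (-4 + 6)*M = 9*f + 2*M = 2*M + 9*f)
X = -3 (X = -7 + 4 = -3)
d(-12, R(-4))*(5*X) = (2*(7/2) + 9*(-12))*(5*(-3)) = (7 - 108)*(-15) = -101*(-15) = 1515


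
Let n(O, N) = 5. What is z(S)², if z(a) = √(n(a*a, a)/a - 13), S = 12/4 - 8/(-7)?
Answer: -342/29 ≈ -11.793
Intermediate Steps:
S = 29/7 (S = 12*(¼) - 8*(-⅐) = 3 + 8/7 = 29/7 ≈ 4.1429)
z(a) = √(-13 + 5/a) (z(a) = √(5/a - 13) = √(-13 + 5/a))
z(S)² = (√(-13 + 5/(29/7)))² = (√(-13 + 5*(7/29)))² = (√(-13 + 35/29))² = (√(-342/29))² = (3*I*√1102/29)² = -342/29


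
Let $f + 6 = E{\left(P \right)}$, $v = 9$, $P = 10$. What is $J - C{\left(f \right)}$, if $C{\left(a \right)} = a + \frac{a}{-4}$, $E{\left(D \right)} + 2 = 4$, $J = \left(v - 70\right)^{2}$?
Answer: $3724$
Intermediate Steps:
$J = 3721$ ($J = \left(9 - 70\right)^{2} = \left(-61\right)^{2} = 3721$)
$E{\left(D \right)} = 2$ ($E{\left(D \right)} = -2 + 4 = 2$)
$f = -4$ ($f = -6 + 2 = -4$)
$C{\left(a \right)} = \frac{3 a}{4}$ ($C{\left(a \right)} = a + a \left(- \frac{1}{4}\right) = a - \frac{a}{4} = \frac{3 a}{4}$)
$J - C{\left(f \right)} = 3721 - \frac{3}{4} \left(-4\right) = 3721 - -3 = 3721 + 3 = 3724$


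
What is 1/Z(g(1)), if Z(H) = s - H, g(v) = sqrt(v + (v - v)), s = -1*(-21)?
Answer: 1/20 ≈ 0.050000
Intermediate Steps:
s = 21
g(v) = sqrt(v) (g(v) = sqrt(v + 0) = sqrt(v))
Z(H) = 21 - H
1/Z(g(1)) = 1/(21 - sqrt(1)) = 1/(21 - 1*1) = 1/(21 - 1) = 1/20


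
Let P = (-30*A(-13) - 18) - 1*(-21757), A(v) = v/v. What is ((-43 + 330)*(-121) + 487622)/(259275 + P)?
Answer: 452895/280984 ≈ 1.6118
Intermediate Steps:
A(v) = 1
P = 21709 (P = (-30*1 - 18) - 1*(-21757) = (-30 - 18) + 21757 = -48 + 21757 = 21709)
((-43 + 330)*(-121) + 487622)/(259275 + P) = ((-43 + 330)*(-121) + 487622)/(259275 + 21709) = (287*(-121) + 487622)/280984 = (-34727 + 487622)*(1/280984) = 452895*(1/280984) = 452895/280984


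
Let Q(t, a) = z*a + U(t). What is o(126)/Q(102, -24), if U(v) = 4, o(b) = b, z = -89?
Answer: 63/1070 ≈ 0.058878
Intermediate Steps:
Q(t, a) = 4 - 89*a (Q(t, a) = -89*a + 4 = 4 - 89*a)
o(126)/Q(102, -24) = 126/(4 - 89*(-24)) = 126/(4 + 2136) = 126/2140 = 126*(1/2140) = 63/1070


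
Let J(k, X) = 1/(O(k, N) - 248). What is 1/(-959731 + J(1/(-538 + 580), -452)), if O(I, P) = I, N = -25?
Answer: -10415/9995598407 ≈ -1.0420e-6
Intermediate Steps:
J(k, X) = 1/(-248 + k) (J(k, X) = 1/(k - 248) = 1/(-248 + k))
1/(-959731 + J(1/(-538 + 580), -452)) = 1/(-959731 + 1/(-248 + 1/(-538 + 580))) = 1/(-959731 + 1/(-248 + 1/42)) = 1/(-959731 + 1/(-10415/42)) = 1/(-959731 - 42/10415) = 1/(-9995598407/10415) = -10415/9995598407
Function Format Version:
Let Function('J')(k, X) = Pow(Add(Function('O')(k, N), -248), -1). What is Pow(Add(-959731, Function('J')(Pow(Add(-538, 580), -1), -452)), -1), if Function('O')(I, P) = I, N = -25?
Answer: Rational(-10415, 9995598407) ≈ -1.0420e-6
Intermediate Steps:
Function('J')(k, X) = Pow(Add(-248, k), -1) (Function('J')(k, X) = Pow(Add(k, -248), -1) = Pow(Add(-248, k), -1))
Pow(Add(-959731, Function('J')(Pow(Add(-538, 580), -1), -452)), -1) = Pow(Add(-959731, Pow(Add(-248, Pow(Add(-538, 580), -1)), -1)), -1) = Pow(Add(-959731, Pow(Add(-248, Pow(42, -1)), -1)), -1) = Pow(Add(-959731, Pow(Add(-248, Rational(1, 42)), -1)), -1) = Pow(Add(-959731, Pow(Rational(-10415, 42), -1)), -1) = Pow(Add(-959731, Rational(-42, 10415)), -1) = Pow(Rational(-9995598407, 10415), -1) = Rational(-10415, 9995598407)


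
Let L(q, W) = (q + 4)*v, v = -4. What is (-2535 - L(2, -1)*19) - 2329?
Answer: -4408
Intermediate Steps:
L(q, W) = -16 - 4*q (L(q, W) = (q + 4)*(-4) = (4 + q)*(-4) = -16 - 4*q)
(-2535 - L(2, -1)*19) - 2329 = (-2535 - (-16 - 4*2)*19) - 2329 = (-2535 - (-16 - 8)*19) - 2329 = (-2535 - (-24)*19) - 2329 = (-2535 - 1*(-456)) - 2329 = (-2535 + 456) - 2329 = -2079 - 2329 = -4408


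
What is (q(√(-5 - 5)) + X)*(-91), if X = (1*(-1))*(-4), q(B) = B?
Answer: -364 - 91*I*√10 ≈ -364.0 - 287.77*I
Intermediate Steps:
X = 4 (X = -1*(-4) = 4)
(q(√(-5 - 5)) + X)*(-91) = (√(-5 - 5) + 4)*(-91) = (√(-10) + 4)*(-91) = (I*√10 + 4)*(-91) = (4 + I*√10)*(-91) = -364 - 91*I*√10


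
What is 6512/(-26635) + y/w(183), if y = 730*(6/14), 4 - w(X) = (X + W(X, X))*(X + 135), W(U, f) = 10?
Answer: -40797439/163458995 ≈ -0.24959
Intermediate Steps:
w(X) = 4 - (10 + X)*(135 + X) (w(X) = 4 - (X + 10)*(X + 135) = 4 - (10 + X)*(135 + X))
y = 2190/7 (y = 730*(6*(1/14)) = 730*(3/7) = 2190/7 ≈ 312.86)
6512/(-26635) + y/w(183) = 6512/(-26635) + 2190/(7*(-1346 - 1*183² - 145*183)) = 6512*(-1/26635) + 2190/(7*(-1346 - 1*33489 - 26535)) = -6512/26635 + 2190/(7*(-1346 - 33489 - 26535)) = -6512/26635 + (2190/7)/(-61370) = -6512/26635 + (2190/7)*(-1/61370) = -6512/26635 - 219/42959 = -40797439/163458995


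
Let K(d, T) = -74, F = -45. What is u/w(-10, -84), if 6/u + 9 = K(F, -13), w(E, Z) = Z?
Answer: 1/1162 ≈ 0.00086058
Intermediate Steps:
u = -6/83 (u = 6/(-9 - 74) = 6/(-83) = 6*(-1/83) = -6/83 ≈ -0.072289)
u/w(-10, -84) = -6/83/(-84) = -6/83*(-1/84) = 1/1162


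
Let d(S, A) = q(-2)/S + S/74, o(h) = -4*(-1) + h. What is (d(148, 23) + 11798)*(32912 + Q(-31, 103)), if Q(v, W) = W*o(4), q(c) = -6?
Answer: 14729086996/37 ≈ 3.9808e+8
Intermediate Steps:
o(h) = 4 + h
Q(v, W) = 8*W (Q(v, W) = W*(4 + 4) = W*8 = 8*W)
d(S, A) = -6/S + S/74
(d(148, 23) + 11798)*(32912 + Q(-31, 103)) = ((-6/148 + (1/74)*148) + 11798)*(32912 + 8*103) = ((-6*1/148 + 2) + 11798)*(32912 + 824) = ((-3/74 + 2) + 11798)*33736 = (145/74 + 11798)*33736 = (873197/74)*33736 = 14729086996/37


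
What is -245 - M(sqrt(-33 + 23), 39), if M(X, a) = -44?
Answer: -201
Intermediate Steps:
-245 - M(sqrt(-33 + 23), 39) = -245 - 1*(-44) = -245 + 44 = -201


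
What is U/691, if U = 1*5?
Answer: 5/691 ≈ 0.0072359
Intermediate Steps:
U = 5
U/691 = 5/691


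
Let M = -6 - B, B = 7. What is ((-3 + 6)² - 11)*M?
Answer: 26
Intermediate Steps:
M = -13 (M = -6 - 1*7 = -6 - 7 = -13)
((-3 + 6)² - 11)*M = ((-3 + 6)² - 11)*(-13) = (3² - 11)*(-13) = (9 - 11)*(-13) = -2*(-13) = 26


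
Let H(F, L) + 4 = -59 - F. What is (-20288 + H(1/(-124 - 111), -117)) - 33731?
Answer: -12709269/235 ≈ -54082.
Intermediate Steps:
H(F, L) = -63 - F (H(F, L) = -4 + (-59 - F) = -63 - F)
(-20288 + H(1/(-124 - 111), -117)) - 33731 = (-20288 + (-63 - 1/(-124 - 111))) - 33731 = (-20288 + (-63 - 1/(-235))) - 33731 = (-20288 + (-63 - 1*(-1/235))) - 33731 = (-20288 + (-63 + 1/235)) - 33731 = (-20288 - 14804/235) - 33731 = -4782484/235 - 33731 = -12709269/235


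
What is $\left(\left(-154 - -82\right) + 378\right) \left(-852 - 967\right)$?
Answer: $-556614$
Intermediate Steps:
$\left(\left(-154 - -82\right) + 378\right) \left(-852 - 967\right) = \left(\left(-154 + 82\right) + 378\right) \left(-1819\right) = \left(-72 + 378\right) \left(-1819\right) = 306 \left(-1819\right) = -556614$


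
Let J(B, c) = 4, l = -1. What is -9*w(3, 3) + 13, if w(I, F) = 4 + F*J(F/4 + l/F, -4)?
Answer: -131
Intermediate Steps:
w(I, F) = 4 + 4*F (w(I, F) = 4 + F*4 = 4 + 4*F)
-9*w(3, 3) + 13 = -9*(4 + 4*3) + 13 = -9*(4 + 12) + 13 = -9*16 + 13 = -144 + 13 = -131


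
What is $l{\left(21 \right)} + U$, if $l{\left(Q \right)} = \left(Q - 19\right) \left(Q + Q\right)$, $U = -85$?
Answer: $-1$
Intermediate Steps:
$l{\left(Q \right)} = 2 Q \left(-19 + Q\right)$ ($l{\left(Q \right)} = \left(-19 + Q\right) 2 Q = 2 Q \left(-19 + Q\right)$)
$l{\left(21 \right)} + U = 2 \cdot 21 \left(-19 + 21\right) - 85 = 2 \cdot 21 \cdot 2 - 85 = 84 - 85 = -1$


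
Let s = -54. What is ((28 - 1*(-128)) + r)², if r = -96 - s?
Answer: 12996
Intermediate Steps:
r = -42 (r = -96 - 1*(-54) = -96 + 54 = -42)
((28 - 1*(-128)) + r)² = ((28 - 1*(-128)) - 42)² = ((28 + 128) - 42)² = (156 - 42)² = 114² = 12996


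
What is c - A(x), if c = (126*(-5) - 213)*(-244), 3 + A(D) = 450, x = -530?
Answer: 205245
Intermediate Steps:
A(D) = 447 (A(D) = -3 + 450 = 447)
c = 205692 (c = (-630 - 213)*(-244) = -843*(-244) = 205692)
c - A(x) = 205692 - 1*447 = 205692 - 447 = 205245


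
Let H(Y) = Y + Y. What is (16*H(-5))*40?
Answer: -6400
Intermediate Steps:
H(Y) = 2*Y
(16*H(-5))*40 = (16*(2*(-5)))*40 = (16*(-10))*40 = -160*40 = -6400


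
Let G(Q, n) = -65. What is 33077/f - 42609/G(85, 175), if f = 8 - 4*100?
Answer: 14552723/25480 ≈ 571.14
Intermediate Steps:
f = -392 (f = 8 - 400 = -392)
33077/f - 42609/G(85, 175) = 33077/(-392) - 42609/(-65) = 33077*(-1/392) - 42609*(-1/65) = -33077/392 + 42609/65 = 14552723/25480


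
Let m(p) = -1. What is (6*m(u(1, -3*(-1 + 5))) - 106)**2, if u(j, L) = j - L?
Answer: 12544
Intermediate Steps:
(6*m(u(1, -3*(-1 + 5))) - 106)**2 = (6*(-1) - 106)**2 = (-6 - 106)**2 = (-112)**2 = 12544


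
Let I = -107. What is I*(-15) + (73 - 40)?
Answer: 1638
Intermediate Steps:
I*(-15) + (73 - 40) = -107*(-15) + (73 - 40) = 1605 + 33 = 1638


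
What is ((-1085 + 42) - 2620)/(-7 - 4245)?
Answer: 3663/4252 ≈ 0.86148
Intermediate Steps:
((-1085 + 42) - 2620)/(-7 - 4245) = (-1043 - 2620)/(-4252) = -3663*(-1/4252) = 3663/4252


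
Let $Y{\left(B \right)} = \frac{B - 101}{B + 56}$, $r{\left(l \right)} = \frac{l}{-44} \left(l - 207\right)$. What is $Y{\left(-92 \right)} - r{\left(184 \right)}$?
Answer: $- \frac{35965}{396} \approx -90.821$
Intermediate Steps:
$r{\left(l \right)} = - \frac{l \left(-207 + l\right)}{44}$ ($r{\left(l \right)} = l \left(- \frac{1}{44}\right) \left(-207 + l\right) = - \frac{l}{44} \left(-207 + l\right) = - \frac{l \left(-207 + l\right)}{44}$)
$Y{\left(B \right)} = \frac{-101 + B}{56 + B}$
$Y{\left(-92 \right)} - r{\left(184 \right)} = \frac{-101 - 92}{56 - 92} - \frac{1}{44} \cdot 184 \left(207 - 184\right) = \frac{1}{-36} \left(-193\right) - \frac{1}{44} \cdot 184 \left(207 - 184\right) = \left(- \frac{1}{36}\right) \left(-193\right) - \frac{1}{44} \cdot 184 \cdot 23 = \frac{193}{36} - \frac{1058}{11} = - \frac{35965}{396}$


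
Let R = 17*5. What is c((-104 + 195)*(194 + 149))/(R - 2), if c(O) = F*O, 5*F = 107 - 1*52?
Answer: 343343/83 ≈ 4136.7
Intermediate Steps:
F = 11 (F = (107 - 1*52)/5 = (107 - 52)/5 = (1/5)*55 = 11)
c(O) = 11*O
R = 85
c((-104 + 195)*(194 + 149))/(R - 2) = (11*((-104 + 195)*(194 + 149)))/(85 - 2) = (11*(91*343))/83 = (11*31213)/83 = (1/83)*343343 = 343343/83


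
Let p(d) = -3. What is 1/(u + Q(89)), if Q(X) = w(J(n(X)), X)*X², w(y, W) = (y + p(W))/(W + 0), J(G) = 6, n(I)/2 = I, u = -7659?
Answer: -1/7392 ≈ -0.00013528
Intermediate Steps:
n(I) = 2*I
w(y, W) = (-3 + y)/W (w(y, W) = (y - 3)/(W + 0) = (-3 + y)/W)
Q(X) = 3*X (Q(X) = ((-3 + 6)/X)*X² = (3/X)*X² = 3*X)
1/(u + Q(89)) = 1/(-7659 + 3*89) = 1/(-7659 + 267) = 1/(-7392) = -1/7392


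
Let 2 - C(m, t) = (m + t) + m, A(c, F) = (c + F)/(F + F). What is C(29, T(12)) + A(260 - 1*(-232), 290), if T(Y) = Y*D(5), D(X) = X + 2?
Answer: -40209/290 ≈ -138.65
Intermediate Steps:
D(X) = 2 + X
T(Y) = 7*Y (T(Y) = Y*(2 + 5) = Y*7 = 7*Y)
A(c, F) = (F + c)/(2*F) (A(c, F) = (F + c)/((2*F)) = (F + c)*(1/(2*F)) = (F + c)/(2*F))
C(m, t) = 2 - t - 2*m (C(m, t) = 2 - ((m + t) + m) = 2 - (t + 2*m) = 2 + (-t - 2*m) = 2 - t - 2*m)
C(29, T(12)) + A(260 - 1*(-232), 290) = (2 - 7*12 - 2*29) + (1/2)*(290 + (260 - 1*(-232)))/290 = (2 - 1*84 - 58) + (1/2)*(1/290)*(290 + (260 + 232)) = (2 - 84 - 58) + (1/2)*(1/290)*(290 + 492) = -140 + (1/2)*(1/290)*782 = -140 + 391/290 = -40209/290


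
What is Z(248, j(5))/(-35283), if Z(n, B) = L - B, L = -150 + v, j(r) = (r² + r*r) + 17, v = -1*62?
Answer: 93/11761 ≈ 0.0079075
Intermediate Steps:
v = -62
j(r) = 17 + 2*r² (j(r) = (r² + r²) + 17 = 2*r² + 17 = 17 + 2*r²)
L = -212 (L = -150 - 62 = -212)
Z(n, B) = -212 - B
Z(248, j(5))/(-35283) = (-212 - (17 + 2*5²))/(-35283) = (-212 - (17 + 2*25))*(-1/35283) = (-212 - (17 + 50))*(-1/35283) = (-212 - 1*67)*(-1/35283) = (-212 - 67)*(-1/35283) = -279*(-1/35283) = 93/11761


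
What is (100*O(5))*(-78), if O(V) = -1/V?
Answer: 1560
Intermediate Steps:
(100*O(5))*(-78) = (100*(-1/5))*(-78) = -20*(-78) = 1560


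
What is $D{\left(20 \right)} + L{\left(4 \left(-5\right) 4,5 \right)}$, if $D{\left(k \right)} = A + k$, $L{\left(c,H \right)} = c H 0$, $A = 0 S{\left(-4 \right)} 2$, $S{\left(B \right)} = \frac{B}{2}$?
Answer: $20$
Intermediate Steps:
$S{\left(B \right)} = \frac{B}{2}$ ($S{\left(B \right)} = B \frac{1}{2} = \frac{B}{2}$)
$A = 0$ ($A = 0 \cdot \frac{1}{2} \left(-4\right) 2 = 0 \left(-2\right) 2 = 0 \cdot 2 = 0$)
$L{\left(c,H \right)} = 0$ ($L{\left(c,H \right)} = H c 0 = 0$)
$D{\left(k \right)} = k$ ($D{\left(k \right)} = 0 + k = k$)
$D{\left(20 \right)} + L{\left(4 \left(-5\right) 4,5 \right)} = 20 + 0 = 20$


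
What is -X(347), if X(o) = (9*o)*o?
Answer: -1083681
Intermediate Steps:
X(o) = 9*o²
-X(347) = -9*347² = -9*120409 = -1*1083681 = -1083681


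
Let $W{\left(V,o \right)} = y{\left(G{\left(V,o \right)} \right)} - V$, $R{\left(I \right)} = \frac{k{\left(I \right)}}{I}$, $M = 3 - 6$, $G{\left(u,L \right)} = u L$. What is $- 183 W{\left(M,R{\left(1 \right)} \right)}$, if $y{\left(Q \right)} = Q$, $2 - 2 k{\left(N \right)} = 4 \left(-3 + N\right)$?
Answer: $2196$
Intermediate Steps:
$G{\left(u,L \right)} = L u$
$k{\left(N \right)} = 7 - 2 N$ ($k{\left(N \right)} = 1 - \frac{4 \left(-3 + N\right)}{2} = 1 - \frac{-12 + 4 N}{2} = 1 - \left(-6 + 2 N\right) = 7 - 2 N$)
$M = -3$ ($M = 3 - 6 = -3$)
$R{\left(I \right)} = \frac{7 - 2 I}{I}$
$W{\left(V,o \right)} = - V + V o$ ($W{\left(V,o \right)} = o V - V = V o - V = - V + V o$)
$- 183 W{\left(M,R{\left(1 \right)} \right)} = - 183 \left(- 3 \left(-1 - \left(2 - \frac{7}{1}\right)\right)\right) = - 183 \left(- 3 \left(-1 + \left(-2 + 7 \cdot 1\right)\right)\right) = - 183 \left(- 3 \left(-1 + \left(-2 + 7\right)\right)\right) = - 183 \left(- 3 \left(-1 + 5\right)\right) = - 183 \left(\left(-3\right) 4\right) = \left(-183\right) \left(-12\right) = 2196$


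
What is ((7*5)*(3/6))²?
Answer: 1225/4 ≈ 306.25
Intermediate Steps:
((7*5)*(3/6))² = (35*(3*(⅙)))² = (35*(½))² = (35/2)² = 1225/4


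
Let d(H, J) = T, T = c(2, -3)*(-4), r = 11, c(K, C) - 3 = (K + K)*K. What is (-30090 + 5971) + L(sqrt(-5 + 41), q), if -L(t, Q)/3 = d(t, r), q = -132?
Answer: -23987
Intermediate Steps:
c(K, C) = 3 + 2*K**2 (c(K, C) = 3 + (K + K)*K = 3 + (2*K)*K = 3 + 2*K**2)
T = -44 (T = (3 + 2*2**2)*(-4) = (3 + 2*4)*(-4) = (3 + 8)*(-4) = 11*(-4) = -44)
d(H, J) = -44
L(t, Q) = 132 (L(t, Q) = -3*(-44) = 132)
(-30090 + 5971) + L(sqrt(-5 + 41), q) = (-30090 + 5971) + 132 = -24119 + 132 = -23987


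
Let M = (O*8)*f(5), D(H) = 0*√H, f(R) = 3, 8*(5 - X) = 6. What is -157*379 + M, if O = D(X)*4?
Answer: -59503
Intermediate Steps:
X = 17/4 (X = 5 - ⅛*6 = 5 - ¾ = 17/4 ≈ 4.2500)
D(H) = 0
O = 0 (O = 0*4 = 0)
M = 0 (M = (0*8)*3 = 0*3 = 0)
-157*379 + M = -157*379 + 0 = -59503 + 0 = -59503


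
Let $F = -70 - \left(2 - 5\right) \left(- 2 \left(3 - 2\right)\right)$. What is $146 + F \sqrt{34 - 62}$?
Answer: $146 - 152 i \sqrt{7} \approx 146.0 - 402.15 i$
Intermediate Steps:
$F = -76$ ($F = -70 - - 3 \left(\left(-2\right) 1\right) = -70 - \left(-3\right) \left(-2\right) = -70 - 6 = -76$)
$146 + F \sqrt{34 - 62} = 146 - 76 \sqrt{34 - 62} = 146 - 76 \sqrt{-28} = 146 - 76 \cdot 2 i \sqrt{7} = 146 - 152 i \sqrt{7}$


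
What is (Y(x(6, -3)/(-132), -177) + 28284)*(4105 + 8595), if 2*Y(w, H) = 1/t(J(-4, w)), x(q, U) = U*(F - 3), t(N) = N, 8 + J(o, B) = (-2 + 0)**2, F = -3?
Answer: 718410425/2 ≈ 3.5921e+8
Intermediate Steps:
J(o, B) = -4 (J(o, B) = -8 + (-2 + 0)**2 = -8 + (-2)**2 = -8 + 4 = -4)
x(q, U) = -6*U (x(q, U) = U*(-3 - 3) = U*(-6) = -6*U)
Y(w, H) = -1/8 (Y(w, H) = (1/2)/(-4) = (1/2)*(-1/4) = -1/8)
(Y(x(6, -3)/(-132), -177) + 28284)*(4105 + 8595) = (-1/8 + 28284)*(4105 + 8595) = (226271/8)*12700 = 718410425/2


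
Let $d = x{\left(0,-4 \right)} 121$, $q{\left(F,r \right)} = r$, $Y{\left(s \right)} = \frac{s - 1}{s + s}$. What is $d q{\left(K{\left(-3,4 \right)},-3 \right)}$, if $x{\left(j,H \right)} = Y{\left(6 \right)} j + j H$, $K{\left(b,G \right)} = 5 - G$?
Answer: $0$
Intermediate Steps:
$Y{\left(s \right)} = \frac{-1 + s}{2 s}$
$x{\left(j,H \right)} = \frac{5 j}{12} + H j$ ($x{\left(j,H \right)} = \frac{-1 + 6}{2 \cdot 6} j + j H = \frac{1}{2} \cdot \frac{1}{6} \cdot 5 j + H j = \frac{5 j}{12} + H j$)
$d = 0$ ($d = \frac{1}{12} \cdot 0 \left(5 + 12 \left(-4\right)\right) 121 = \frac{1}{12} \cdot 0 \left(5 - 48\right) 121 = \frac{1}{12} \cdot 0 \left(-43\right) 121 = 0 \cdot 121 = 0$)
$d q{\left(K{\left(-3,4 \right)},-3 \right)} = 0 \left(-3\right) = 0$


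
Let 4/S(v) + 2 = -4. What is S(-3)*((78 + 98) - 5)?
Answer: -114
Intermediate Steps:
S(v) = -2/3 (S(v) = 4/(-2 - 4) = 4/(-6) = 4*(-1/6) = -2/3)
S(-3)*((78 + 98) - 5) = -2*((78 + 98) - 5)/3 = -2*(176 - 5)/3 = -2/3*171 = -114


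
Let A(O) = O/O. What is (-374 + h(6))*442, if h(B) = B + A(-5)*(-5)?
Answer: -164866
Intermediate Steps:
A(O) = 1
h(B) = -5 + B (h(B) = B + 1*(-5) = B - 5 = -5 + B)
(-374 + h(6))*442 = (-374 + (-5 + 6))*442 = (-374 + 1)*442 = -373*442 = -164866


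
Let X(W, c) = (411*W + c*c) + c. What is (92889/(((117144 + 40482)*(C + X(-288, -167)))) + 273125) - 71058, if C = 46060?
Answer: 157789918104347/780879204 ≈ 2.0207e+5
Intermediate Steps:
X(W, c) = c + c² + 411*W (X(W, c) = (411*W + c²) + c = (c² + 411*W) + c = c + c² + 411*W)
(92889/(((117144 + 40482)*(C + X(-288, -167)))) + 273125) - 71058 = (92889/(((117144 + 40482)*(46060 + (-167 + (-167)² + 411*(-288))))) + 273125) - 71058 = (92889/((157626*(46060 + (-167 + 27889 - 118368)))) + 273125) - 71058 = (92889/((157626*(46060 - 90646))) + 273125) - 71058 = (92889/((157626*(-44586))) + 273125) - 71058 = (92889/(-7027912836) + 273125) - 71058 = (92889*(-1/7027912836) + 273125) - 71058 = (-10321/780879204 + 273125) - 71058 = 213277632582179/780879204 - 71058 = 157789918104347/780879204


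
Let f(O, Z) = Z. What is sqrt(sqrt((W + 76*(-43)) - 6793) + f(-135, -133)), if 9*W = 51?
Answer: sqrt(-1197 + 3*I*sqrt(90498))/3 ≈ 4.0967 + 12.239*I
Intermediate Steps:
W = 17/3 (W = (1/9)*51 = 17/3 ≈ 5.6667)
sqrt(sqrt((W + 76*(-43)) - 6793) + f(-135, -133)) = sqrt(sqrt((17/3 + 76*(-43)) - 6793) - 133) = sqrt(sqrt((17/3 - 3268) - 6793) - 133) = sqrt(sqrt(-9787/3 - 6793) - 133) = sqrt(sqrt(-30166/3) - 133) = sqrt(I*sqrt(90498)/3 - 133) = sqrt(-133 + I*sqrt(90498)/3)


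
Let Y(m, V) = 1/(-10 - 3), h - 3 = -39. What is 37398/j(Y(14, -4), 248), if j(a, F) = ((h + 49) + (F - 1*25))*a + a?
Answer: -162058/79 ≈ -2051.4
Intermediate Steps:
h = -36 (h = 3 - 39 = -36)
Y(m, V) = -1/13 (Y(m, V) = 1/(-13) = -1/13)
j(a, F) = a + a*(-12 + F) (j(a, F) = ((-36 + 49) + (F - 1*25))*a + a = (13 + (F - 25))*a + a = (13 + (-25 + F))*a + a = (-12 + F)*a + a = a*(-12 + F) + a = a + a*(-12 + F))
37398/j(Y(14, -4), 248) = 37398/((-(-11 + 248)/13)) = 37398/((-1/13*237)) = 37398/(-237/13) = 37398*(-13/237) = -162058/79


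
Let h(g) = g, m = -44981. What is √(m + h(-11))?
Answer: 8*I*√703 ≈ 212.11*I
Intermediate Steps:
√(m + h(-11)) = √(-44981 - 11) = √(-44992) = 8*I*√703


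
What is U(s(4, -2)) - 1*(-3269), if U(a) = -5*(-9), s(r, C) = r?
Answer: 3314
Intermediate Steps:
U(a) = 45
U(s(4, -2)) - 1*(-3269) = 45 - 1*(-3269) = 45 + 3269 = 3314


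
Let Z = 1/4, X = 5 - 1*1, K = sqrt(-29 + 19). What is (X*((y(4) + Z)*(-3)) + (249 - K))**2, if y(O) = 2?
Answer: (222 - I*sqrt(10))**2 ≈ 49274.0 - 1404.1*I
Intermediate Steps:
K = I*sqrt(10) (K = sqrt(-10) = I*sqrt(10) ≈ 3.1623*I)
X = 4 (X = 5 - 1 = 4)
Z = 1/4 ≈ 0.25000
(X*((y(4) + Z)*(-3)) + (249 - K))**2 = (4*((2 + 1/4)*(-3)) + (249 - I*sqrt(10)))**2 = (4*((9/4)*(-3)) + (249 - I*sqrt(10)))**2 = (4*(-27/4) + (249 - I*sqrt(10)))**2 = (-27 + (249 - I*sqrt(10)))**2 = (222 - I*sqrt(10))**2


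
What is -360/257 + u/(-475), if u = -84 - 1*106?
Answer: -1286/1285 ≈ -1.0008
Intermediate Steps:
u = -190 (u = -84 - 106 = -190)
-360/257 + u/(-475) = -360/257 - 190/(-475) = -360*1/257 - 190*(-1/475) = -360/257 + ⅖ = -1286/1285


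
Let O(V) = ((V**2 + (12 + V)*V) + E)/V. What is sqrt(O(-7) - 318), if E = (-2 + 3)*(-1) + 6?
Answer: I*sqrt(15715)/7 ≈ 17.909*I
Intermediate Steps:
E = 5 (E = 1*(-1) + 6 = -1 + 6 = 5)
O(V) = (5 + V**2 + V*(12 + V))/V (O(V) = ((V**2 + (12 + V)*V) + 5)/V = ((V**2 + V*(12 + V)) + 5)/V = (5 + V**2 + V*(12 + V))/V)
sqrt(O(-7) - 318) = sqrt((12 + 2*(-7) + 5/(-7)) - 318) = sqrt((12 - 14 + 5*(-1/7)) - 318) = sqrt((12 - 14 - 5/7) - 318) = sqrt(-19/7 - 318) = sqrt(-2245/7) = I*sqrt(15715)/7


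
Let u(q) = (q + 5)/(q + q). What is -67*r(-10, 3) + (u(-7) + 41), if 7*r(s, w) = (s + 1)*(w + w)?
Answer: 558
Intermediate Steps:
r(s, w) = 2*w*(1 + s)/7 (r(s, w) = ((s + 1)*(w + w))/7 = ((1 + s)*(2*w))/7 = (2*w*(1 + s))/7 = 2*w*(1 + s)/7)
u(q) = (5 + q)/(2*q) (u(q) = (5 + q)/((2*q)) = (5 + q)*(1/(2*q)) = (5 + q)/(2*q))
-67*r(-10, 3) + (u(-7) + 41) = -134*3*(1 - 10)/7 + ((½)*(5 - 7)/(-7) + 41) = -134*3*(-9)/7 + ((½)*(-⅐)*(-2) + 41) = -67*(-54/7) + (⅐ + 41) = 3618/7 + 288/7 = 558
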